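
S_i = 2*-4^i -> [2, -8, 32, -128, 512]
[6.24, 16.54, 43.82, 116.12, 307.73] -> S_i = 6.24*2.65^i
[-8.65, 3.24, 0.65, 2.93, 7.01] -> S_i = Random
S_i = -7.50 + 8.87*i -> [-7.5, 1.37, 10.24, 19.11, 27.98]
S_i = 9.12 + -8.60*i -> [9.12, 0.52, -8.08, -16.68, -25.28]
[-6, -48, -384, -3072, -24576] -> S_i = -6*8^i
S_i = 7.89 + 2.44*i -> [7.89, 10.33, 12.77, 15.21, 17.65]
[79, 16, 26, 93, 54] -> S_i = Random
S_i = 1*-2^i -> [1, -2, 4, -8, 16]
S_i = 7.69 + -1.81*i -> [7.69, 5.88, 4.07, 2.26, 0.45]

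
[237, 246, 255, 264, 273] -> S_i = 237 + 9*i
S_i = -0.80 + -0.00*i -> [-0.8, -0.8, -0.8, -0.8, -0.8]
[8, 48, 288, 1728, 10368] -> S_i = 8*6^i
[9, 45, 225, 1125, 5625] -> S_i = 9*5^i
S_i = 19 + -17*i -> [19, 2, -15, -32, -49]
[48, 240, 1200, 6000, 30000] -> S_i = 48*5^i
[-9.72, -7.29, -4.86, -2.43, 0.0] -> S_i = -9.72 + 2.43*i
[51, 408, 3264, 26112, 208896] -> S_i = 51*8^i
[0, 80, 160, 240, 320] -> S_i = 0 + 80*i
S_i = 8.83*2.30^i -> [8.83, 20.31, 46.71, 107.43, 247.1]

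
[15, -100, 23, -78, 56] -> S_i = Random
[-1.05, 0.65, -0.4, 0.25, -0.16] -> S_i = -1.05*(-0.62)^i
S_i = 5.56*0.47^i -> [5.56, 2.61, 1.23, 0.58, 0.27]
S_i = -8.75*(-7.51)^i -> [-8.75, 65.71, -493.5, 3706.19, -27833.5]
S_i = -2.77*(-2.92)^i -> [-2.77, 8.09, -23.62, 68.96, -201.38]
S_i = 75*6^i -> [75, 450, 2700, 16200, 97200]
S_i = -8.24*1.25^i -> [-8.24, -10.3, -12.88, -16.09, -20.12]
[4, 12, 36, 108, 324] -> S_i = 4*3^i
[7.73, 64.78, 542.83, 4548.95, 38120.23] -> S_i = 7.73*8.38^i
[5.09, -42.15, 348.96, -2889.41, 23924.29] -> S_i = 5.09*(-8.28)^i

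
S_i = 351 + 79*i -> [351, 430, 509, 588, 667]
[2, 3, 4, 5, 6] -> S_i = 2 + 1*i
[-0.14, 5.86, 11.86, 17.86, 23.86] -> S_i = -0.14 + 6.00*i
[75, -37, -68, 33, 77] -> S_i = Random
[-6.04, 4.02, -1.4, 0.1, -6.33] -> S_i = Random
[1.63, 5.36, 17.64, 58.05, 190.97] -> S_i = 1.63*3.29^i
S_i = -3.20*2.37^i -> [-3.2, -7.58, -17.97, -42.6, -100.96]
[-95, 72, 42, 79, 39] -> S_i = Random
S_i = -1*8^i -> [-1, -8, -64, -512, -4096]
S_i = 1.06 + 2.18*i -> [1.06, 3.24, 5.42, 7.6, 9.78]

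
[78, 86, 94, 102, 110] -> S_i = 78 + 8*i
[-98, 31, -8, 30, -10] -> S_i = Random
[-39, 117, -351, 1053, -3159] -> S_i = -39*-3^i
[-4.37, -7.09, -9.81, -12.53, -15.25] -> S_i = -4.37 + -2.72*i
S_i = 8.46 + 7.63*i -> [8.46, 16.09, 23.72, 31.35, 38.98]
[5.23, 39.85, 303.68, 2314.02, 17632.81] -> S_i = 5.23*7.62^i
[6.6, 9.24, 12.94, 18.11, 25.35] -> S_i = 6.60*1.40^i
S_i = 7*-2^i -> [7, -14, 28, -56, 112]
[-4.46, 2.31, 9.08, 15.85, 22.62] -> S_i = -4.46 + 6.77*i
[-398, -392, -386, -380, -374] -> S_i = -398 + 6*i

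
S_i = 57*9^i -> [57, 513, 4617, 41553, 373977]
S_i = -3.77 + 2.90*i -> [-3.77, -0.87, 2.03, 4.93, 7.83]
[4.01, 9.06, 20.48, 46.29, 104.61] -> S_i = 4.01*2.26^i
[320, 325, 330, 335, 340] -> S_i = 320 + 5*i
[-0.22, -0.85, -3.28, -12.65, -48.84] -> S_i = -0.22*3.86^i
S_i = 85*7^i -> [85, 595, 4165, 29155, 204085]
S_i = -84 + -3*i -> [-84, -87, -90, -93, -96]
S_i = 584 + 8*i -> [584, 592, 600, 608, 616]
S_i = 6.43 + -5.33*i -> [6.43, 1.1, -4.23, -9.56, -14.89]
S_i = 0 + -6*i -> [0, -6, -12, -18, -24]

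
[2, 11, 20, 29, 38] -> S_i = 2 + 9*i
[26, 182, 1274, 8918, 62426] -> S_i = 26*7^i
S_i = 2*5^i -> [2, 10, 50, 250, 1250]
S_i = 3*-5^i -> [3, -15, 75, -375, 1875]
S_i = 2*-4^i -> [2, -8, 32, -128, 512]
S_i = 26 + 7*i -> [26, 33, 40, 47, 54]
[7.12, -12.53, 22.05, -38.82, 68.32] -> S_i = 7.12*(-1.76)^i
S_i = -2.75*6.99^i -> [-2.75, -19.22, -134.37, -939.21, -6565.1]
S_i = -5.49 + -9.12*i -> [-5.49, -14.61, -23.73, -32.85, -41.97]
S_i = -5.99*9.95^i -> [-5.99, -59.6, -593.02, -5900.6, -58710.96]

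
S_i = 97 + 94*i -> [97, 191, 285, 379, 473]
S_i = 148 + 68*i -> [148, 216, 284, 352, 420]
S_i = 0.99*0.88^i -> [0.99, 0.87, 0.77, 0.67, 0.59]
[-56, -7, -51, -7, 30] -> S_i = Random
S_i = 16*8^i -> [16, 128, 1024, 8192, 65536]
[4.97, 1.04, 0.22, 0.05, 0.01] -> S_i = 4.97*0.21^i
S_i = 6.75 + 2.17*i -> [6.75, 8.92, 11.09, 13.26, 15.43]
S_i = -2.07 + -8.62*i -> [-2.07, -10.69, -19.31, -27.93, -36.55]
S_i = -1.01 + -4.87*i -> [-1.01, -5.88, -10.75, -15.62, -20.49]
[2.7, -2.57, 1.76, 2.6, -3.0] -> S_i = Random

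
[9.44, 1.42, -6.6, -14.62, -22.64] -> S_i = 9.44 + -8.02*i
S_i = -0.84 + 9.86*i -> [-0.84, 9.02, 18.88, 28.74, 38.6]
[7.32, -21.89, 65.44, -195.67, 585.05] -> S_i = 7.32*(-2.99)^i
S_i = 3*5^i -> [3, 15, 75, 375, 1875]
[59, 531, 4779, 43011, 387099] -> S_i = 59*9^i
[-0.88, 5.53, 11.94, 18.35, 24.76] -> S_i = -0.88 + 6.41*i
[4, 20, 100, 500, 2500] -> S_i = 4*5^i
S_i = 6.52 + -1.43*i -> [6.52, 5.09, 3.66, 2.23, 0.8]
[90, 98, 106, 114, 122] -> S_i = 90 + 8*i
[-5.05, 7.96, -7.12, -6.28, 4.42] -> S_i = Random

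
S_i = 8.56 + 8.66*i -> [8.56, 17.22, 25.88, 34.54, 43.2]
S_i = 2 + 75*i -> [2, 77, 152, 227, 302]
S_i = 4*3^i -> [4, 12, 36, 108, 324]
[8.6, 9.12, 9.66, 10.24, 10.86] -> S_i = 8.60*1.06^i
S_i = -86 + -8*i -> [-86, -94, -102, -110, -118]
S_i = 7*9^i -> [7, 63, 567, 5103, 45927]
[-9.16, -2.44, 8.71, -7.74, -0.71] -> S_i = Random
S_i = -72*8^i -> [-72, -576, -4608, -36864, -294912]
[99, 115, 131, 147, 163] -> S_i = 99 + 16*i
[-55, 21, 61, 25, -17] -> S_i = Random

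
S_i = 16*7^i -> [16, 112, 784, 5488, 38416]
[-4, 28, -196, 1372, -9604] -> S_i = -4*-7^i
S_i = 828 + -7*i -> [828, 821, 814, 807, 800]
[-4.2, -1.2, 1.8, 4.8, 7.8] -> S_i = -4.20 + 3.00*i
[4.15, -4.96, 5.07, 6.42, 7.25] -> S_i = Random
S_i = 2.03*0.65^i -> [2.03, 1.32, 0.86, 0.56, 0.36]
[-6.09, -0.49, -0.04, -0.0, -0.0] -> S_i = -6.09*0.08^i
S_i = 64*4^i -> [64, 256, 1024, 4096, 16384]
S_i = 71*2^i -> [71, 142, 284, 568, 1136]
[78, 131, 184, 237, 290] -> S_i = 78 + 53*i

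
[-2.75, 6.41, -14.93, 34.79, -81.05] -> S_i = -2.75*(-2.33)^i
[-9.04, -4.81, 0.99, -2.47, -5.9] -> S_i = Random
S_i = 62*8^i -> [62, 496, 3968, 31744, 253952]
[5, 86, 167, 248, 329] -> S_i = 5 + 81*i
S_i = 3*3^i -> [3, 9, 27, 81, 243]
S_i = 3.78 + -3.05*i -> [3.78, 0.73, -2.32, -5.37, -8.42]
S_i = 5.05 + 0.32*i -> [5.05, 5.37, 5.69, 6.01, 6.33]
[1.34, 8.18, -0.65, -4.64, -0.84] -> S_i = Random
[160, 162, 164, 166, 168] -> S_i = 160 + 2*i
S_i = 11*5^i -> [11, 55, 275, 1375, 6875]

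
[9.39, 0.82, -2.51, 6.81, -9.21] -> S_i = Random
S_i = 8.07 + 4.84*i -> [8.07, 12.91, 17.75, 22.59, 27.43]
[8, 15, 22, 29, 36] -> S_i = 8 + 7*i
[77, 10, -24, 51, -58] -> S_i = Random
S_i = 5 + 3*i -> [5, 8, 11, 14, 17]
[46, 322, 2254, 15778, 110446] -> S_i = 46*7^i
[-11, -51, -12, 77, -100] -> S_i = Random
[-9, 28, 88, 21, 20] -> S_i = Random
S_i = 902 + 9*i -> [902, 911, 920, 929, 938]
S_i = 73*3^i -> [73, 219, 657, 1971, 5913]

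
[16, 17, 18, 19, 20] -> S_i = 16 + 1*i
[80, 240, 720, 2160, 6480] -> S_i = 80*3^i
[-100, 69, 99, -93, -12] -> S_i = Random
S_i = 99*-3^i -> [99, -297, 891, -2673, 8019]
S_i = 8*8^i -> [8, 64, 512, 4096, 32768]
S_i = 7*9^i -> [7, 63, 567, 5103, 45927]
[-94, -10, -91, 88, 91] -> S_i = Random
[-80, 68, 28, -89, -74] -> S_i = Random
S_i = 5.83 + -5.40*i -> [5.83, 0.43, -4.97, -10.37, -15.77]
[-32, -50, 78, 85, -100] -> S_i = Random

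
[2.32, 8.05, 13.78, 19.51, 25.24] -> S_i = 2.32 + 5.73*i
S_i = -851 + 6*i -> [-851, -845, -839, -833, -827]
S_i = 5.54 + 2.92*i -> [5.54, 8.46, 11.38, 14.3, 17.22]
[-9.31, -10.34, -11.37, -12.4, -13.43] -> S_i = -9.31 + -1.03*i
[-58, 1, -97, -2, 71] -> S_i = Random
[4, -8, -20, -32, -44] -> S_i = 4 + -12*i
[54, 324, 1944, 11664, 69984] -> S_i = 54*6^i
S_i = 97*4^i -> [97, 388, 1552, 6208, 24832]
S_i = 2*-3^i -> [2, -6, 18, -54, 162]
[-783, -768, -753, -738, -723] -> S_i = -783 + 15*i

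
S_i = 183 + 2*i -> [183, 185, 187, 189, 191]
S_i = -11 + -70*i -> [-11, -81, -151, -221, -291]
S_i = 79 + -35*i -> [79, 44, 9, -26, -61]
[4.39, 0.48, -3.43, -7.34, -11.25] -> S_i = 4.39 + -3.91*i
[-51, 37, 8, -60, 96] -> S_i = Random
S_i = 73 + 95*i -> [73, 168, 263, 358, 453]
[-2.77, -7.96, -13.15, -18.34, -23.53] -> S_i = -2.77 + -5.19*i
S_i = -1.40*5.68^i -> [-1.4, -7.95, -45.17, -256.55, -1457.21]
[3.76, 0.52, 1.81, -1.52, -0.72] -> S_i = Random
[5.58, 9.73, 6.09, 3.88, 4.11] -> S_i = Random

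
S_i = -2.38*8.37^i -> [-2.38, -19.92, -166.74, -1395.58, -11680.97]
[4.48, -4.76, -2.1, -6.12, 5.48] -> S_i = Random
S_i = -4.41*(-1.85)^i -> [-4.41, 8.16, -15.09, 27.92, -51.66]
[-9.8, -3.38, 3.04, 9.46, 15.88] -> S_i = -9.80 + 6.42*i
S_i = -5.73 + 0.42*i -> [-5.73, -5.31, -4.89, -4.47, -4.05]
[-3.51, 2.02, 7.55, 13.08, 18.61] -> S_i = -3.51 + 5.53*i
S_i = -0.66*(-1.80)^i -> [-0.66, 1.19, -2.14, 3.85, -6.93]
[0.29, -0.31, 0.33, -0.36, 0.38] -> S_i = 0.29*(-1.07)^i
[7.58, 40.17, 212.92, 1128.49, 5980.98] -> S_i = 7.58*5.30^i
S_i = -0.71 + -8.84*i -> [-0.71, -9.55, -18.39, -27.23, -36.07]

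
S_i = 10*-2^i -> [10, -20, 40, -80, 160]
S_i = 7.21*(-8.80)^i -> [7.21, -63.45, 558.34, -4913.41, 43238.04]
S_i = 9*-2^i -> [9, -18, 36, -72, 144]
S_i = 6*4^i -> [6, 24, 96, 384, 1536]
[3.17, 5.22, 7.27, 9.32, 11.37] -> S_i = 3.17 + 2.05*i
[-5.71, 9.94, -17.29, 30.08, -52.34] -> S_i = -5.71*(-1.74)^i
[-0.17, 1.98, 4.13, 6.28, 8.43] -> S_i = -0.17 + 2.15*i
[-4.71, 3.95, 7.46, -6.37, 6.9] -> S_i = Random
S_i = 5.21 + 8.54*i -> [5.21, 13.75, 22.29, 30.83, 39.37]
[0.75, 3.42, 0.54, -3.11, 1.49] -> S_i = Random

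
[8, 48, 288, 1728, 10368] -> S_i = 8*6^i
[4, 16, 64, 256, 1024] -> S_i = 4*4^i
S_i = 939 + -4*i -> [939, 935, 931, 927, 923]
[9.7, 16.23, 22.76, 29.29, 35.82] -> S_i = 9.70 + 6.53*i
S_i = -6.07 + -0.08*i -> [-6.07, -6.15, -6.23, -6.31, -6.39]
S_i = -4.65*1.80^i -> [-4.65, -8.37, -15.07, -27.12, -48.81]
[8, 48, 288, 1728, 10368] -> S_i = 8*6^i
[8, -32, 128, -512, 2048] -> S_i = 8*-4^i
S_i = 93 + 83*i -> [93, 176, 259, 342, 425]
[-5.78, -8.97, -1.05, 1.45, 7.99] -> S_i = Random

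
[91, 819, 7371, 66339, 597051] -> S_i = 91*9^i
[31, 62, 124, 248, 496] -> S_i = 31*2^i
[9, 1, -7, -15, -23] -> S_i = 9 + -8*i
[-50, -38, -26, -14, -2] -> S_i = -50 + 12*i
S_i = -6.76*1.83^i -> [-6.76, -12.37, -22.64, -41.43, -75.81]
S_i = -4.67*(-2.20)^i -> [-4.67, 10.27, -22.6, 49.73, -109.4]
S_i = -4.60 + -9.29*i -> [-4.6, -13.89, -23.18, -32.47, -41.76]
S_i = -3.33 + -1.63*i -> [-3.33, -4.96, -6.59, -8.22, -9.85]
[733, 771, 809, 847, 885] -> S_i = 733 + 38*i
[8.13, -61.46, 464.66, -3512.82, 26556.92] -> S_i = 8.13*(-7.56)^i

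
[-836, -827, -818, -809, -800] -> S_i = -836 + 9*i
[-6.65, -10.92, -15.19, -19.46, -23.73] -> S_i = -6.65 + -4.27*i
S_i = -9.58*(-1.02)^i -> [-9.58, 9.77, -9.97, 10.17, -10.37]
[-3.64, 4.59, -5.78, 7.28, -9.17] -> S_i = -3.64*(-1.26)^i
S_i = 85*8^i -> [85, 680, 5440, 43520, 348160]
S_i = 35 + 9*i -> [35, 44, 53, 62, 71]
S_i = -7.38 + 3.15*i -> [-7.38, -4.23, -1.08, 2.07, 5.22]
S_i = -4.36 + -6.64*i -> [-4.36, -11.0, -17.64, -24.28, -30.92]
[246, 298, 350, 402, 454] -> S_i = 246 + 52*i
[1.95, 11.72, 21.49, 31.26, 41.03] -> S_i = 1.95 + 9.77*i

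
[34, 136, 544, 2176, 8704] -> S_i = 34*4^i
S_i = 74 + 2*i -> [74, 76, 78, 80, 82]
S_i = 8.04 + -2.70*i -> [8.04, 5.34, 2.64, -0.06, -2.76]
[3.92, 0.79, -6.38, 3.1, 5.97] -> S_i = Random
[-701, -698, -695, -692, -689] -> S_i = -701 + 3*i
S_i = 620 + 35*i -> [620, 655, 690, 725, 760]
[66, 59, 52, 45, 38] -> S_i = 66 + -7*i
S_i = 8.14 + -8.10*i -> [8.14, 0.04, -8.06, -16.16, -24.26]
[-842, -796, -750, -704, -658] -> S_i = -842 + 46*i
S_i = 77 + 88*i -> [77, 165, 253, 341, 429]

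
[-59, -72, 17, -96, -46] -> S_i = Random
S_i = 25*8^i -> [25, 200, 1600, 12800, 102400]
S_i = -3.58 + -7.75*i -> [-3.58, -11.33, -19.08, -26.83, -34.58]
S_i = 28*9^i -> [28, 252, 2268, 20412, 183708]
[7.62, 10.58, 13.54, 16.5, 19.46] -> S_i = 7.62 + 2.96*i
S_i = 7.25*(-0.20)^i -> [7.25, -1.45, 0.29, -0.06, 0.01]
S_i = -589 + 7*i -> [-589, -582, -575, -568, -561]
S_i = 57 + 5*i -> [57, 62, 67, 72, 77]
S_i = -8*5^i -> [-8, -40, -200, -1000, -5000]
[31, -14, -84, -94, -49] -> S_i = Random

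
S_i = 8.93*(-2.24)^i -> [8.93, -20.0, 44.81, -100.37, 224.82]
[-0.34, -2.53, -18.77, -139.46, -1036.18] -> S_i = -0.34*7.43^i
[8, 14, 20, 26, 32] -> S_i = 8 + 6*i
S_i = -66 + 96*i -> [-66, 30, 126, 222, 318]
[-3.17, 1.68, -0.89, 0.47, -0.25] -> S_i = -3.17*(-0.53)^i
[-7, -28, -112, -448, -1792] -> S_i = -7*4^i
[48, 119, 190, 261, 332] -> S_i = 48 + 71*i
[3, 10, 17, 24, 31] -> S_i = 3 + 7*i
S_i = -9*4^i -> [-9, -36, -144, -576, -2304]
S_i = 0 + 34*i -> [0, 34, 68, 102, 136]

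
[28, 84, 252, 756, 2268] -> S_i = 28*3^i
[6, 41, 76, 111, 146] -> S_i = 6 + 35*i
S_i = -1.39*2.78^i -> [-1.39, -3.86, -10.74, -29.86, -83.02]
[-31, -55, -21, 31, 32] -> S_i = Random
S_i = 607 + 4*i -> [607, 611, 615, 619, 623]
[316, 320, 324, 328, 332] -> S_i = 316 + 4*i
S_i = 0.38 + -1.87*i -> [0.38, -1.49, -3.36, -5.23, -7.1]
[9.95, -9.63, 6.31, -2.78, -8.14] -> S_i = Random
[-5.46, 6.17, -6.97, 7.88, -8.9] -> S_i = -5.46*(-1.13)^i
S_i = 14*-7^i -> [14, -98, 686, -4802, 33614]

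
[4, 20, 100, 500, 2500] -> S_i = 4*5^i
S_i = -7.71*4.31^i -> [-7.71, -33.23, -143.22, -617.29, -2660.5]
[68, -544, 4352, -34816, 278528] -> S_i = 68*-8^i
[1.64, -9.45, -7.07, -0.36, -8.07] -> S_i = Random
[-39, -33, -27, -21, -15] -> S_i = -39 + 6*i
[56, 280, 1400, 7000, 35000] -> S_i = 56*5^i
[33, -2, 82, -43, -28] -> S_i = Random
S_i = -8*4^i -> [-8, -32, -128, -512, -2048]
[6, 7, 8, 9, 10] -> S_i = 6 + 1*i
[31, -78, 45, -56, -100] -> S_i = Random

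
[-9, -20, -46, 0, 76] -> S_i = Random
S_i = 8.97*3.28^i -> [8.97, 29.42, 96.5, 316.53, 1038.22]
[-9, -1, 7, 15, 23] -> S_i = -9 + 8*i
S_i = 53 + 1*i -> [53, 54, 55, 56, 57]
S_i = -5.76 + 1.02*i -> [-5.76, -4.74, -3.72, -2.7, -1.68]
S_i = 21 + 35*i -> [21, 56, 91, 126, 161]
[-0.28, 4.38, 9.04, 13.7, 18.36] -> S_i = -0.28 + 4.66*i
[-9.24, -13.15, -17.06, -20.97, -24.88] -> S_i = -9.24 + -3.91*i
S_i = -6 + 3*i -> [-6, -3, 0, 3, 6]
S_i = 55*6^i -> [55, 330, 1980, 11880, 71280]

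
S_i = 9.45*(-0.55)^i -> [9.45, -5.2, 2.86, -1.57, 0.86]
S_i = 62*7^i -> [62, 434, 3038, 21266, 148862]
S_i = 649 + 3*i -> [649, 652, 655, 658, 661]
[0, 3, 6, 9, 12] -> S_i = 0 + 3*i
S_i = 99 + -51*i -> [99, 48, -3, -54, -105]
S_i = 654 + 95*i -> [654, 749, 844, 939, 1034]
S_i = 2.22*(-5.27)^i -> [2.22, -11.7, 61.66, -324.93, 1712.36]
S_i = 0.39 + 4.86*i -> [0.39, 5.25, 10.11, 14.97, 19.83]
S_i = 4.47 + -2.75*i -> [4.47, 1.72, -1.03, -3.78, -6.53]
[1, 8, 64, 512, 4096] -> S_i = 1*8^i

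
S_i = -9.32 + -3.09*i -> [-9.32, -12.41, -15.5, -18.59, -21.68]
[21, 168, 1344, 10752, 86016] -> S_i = 21*8^i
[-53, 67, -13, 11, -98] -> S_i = Random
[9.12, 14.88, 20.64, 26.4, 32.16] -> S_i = 9.12 + 5.76*i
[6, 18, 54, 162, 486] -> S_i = 6*3^i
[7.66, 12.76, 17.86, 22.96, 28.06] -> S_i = 7.66 + 5.10*i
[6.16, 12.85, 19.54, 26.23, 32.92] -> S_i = 6.16 + 6.69*i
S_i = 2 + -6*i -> [2, -4, -10, -16, -22]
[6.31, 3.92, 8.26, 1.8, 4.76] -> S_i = Random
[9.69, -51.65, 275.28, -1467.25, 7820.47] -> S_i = 9.69*(-5.33)^i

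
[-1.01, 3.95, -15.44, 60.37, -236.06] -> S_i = -1.01*(-3.91)^i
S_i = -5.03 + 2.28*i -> [-5.03, -2.75, -0.47, 1.81, 4.09]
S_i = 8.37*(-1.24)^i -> [8.37, -10.38, 12.87, -15.96, 19.79]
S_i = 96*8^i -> [96, 768, 6144, 49152, 393216]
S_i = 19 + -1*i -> [19, 18, 17, 16, 15]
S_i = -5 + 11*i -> [-5, 6, 17, 28, 39]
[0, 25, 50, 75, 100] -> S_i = 0 + 25*i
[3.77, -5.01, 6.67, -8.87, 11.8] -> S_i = 3.77*(-1.33)^i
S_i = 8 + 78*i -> [8, 86, 164, 242, 320]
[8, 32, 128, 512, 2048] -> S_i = 8*4^i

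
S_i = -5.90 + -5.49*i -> [-5.9, -11.39, -16.88, -22.37, -27.86]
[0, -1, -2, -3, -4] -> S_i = 0 + -1*i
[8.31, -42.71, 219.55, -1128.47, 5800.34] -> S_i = 8.31*(-5.14)^i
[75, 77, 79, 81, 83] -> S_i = 75 + 2*i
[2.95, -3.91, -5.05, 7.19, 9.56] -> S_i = Random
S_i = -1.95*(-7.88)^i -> [-1.95, 15.37, -121.08, 954.14, -7518.64]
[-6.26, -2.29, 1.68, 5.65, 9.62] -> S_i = -6.26 + 3.97*i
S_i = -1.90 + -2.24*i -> [-1.9, -4.14, -6.38, -8.62, -10.86]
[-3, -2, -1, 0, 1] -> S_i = -3 + 1*i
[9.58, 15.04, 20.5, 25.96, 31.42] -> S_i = 9.58 + 5.46*i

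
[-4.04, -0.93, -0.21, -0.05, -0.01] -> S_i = -4.04*0.23^i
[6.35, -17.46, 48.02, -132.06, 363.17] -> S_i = 6.35*(-2.75)^i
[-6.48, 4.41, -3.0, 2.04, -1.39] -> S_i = -6.48*(-0.68)^i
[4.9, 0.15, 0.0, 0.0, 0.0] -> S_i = 4.90*0.03^i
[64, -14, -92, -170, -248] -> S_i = 64 + -78*i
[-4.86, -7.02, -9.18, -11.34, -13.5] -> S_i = -4.86 + -2.16*i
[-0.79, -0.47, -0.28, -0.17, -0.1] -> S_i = -0.79*0.60^i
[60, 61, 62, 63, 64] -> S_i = 60 + 1*i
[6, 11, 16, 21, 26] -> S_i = 6 + 5*i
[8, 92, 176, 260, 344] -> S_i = 8 + 84*i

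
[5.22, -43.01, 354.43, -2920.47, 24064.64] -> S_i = 5.22*(-8.24)^i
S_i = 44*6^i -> [44, 264, 1584, 9504, 57024]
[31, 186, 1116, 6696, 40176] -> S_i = 31*6^i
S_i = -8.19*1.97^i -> [-8.19, -16.13, -31.78, -62.62, -123.35]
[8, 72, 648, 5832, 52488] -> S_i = 8*9^i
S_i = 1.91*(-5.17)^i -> [1.91, -9.87, 51.05, -263.94, 1364.57]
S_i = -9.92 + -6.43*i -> [-9.92, -16.35, -22.78, -29.21, -35.64]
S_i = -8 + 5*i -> [-8, -3, 2, 7, 12]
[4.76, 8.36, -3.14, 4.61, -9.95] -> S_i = Random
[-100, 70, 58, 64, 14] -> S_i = Random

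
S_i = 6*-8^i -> [6, -48, 384, -3072, 24576]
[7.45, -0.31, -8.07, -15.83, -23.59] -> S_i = 7.45 + -7.76*i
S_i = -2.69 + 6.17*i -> [-2.69, 3.48, 9.65, 15.82, 21.99]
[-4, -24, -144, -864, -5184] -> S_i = -4*6^i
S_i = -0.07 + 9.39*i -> [-0.07, 9.32, 18.71, 28.1, 37.49]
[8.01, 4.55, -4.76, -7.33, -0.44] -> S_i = Random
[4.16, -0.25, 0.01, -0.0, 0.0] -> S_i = 4.16*(-0.06)^i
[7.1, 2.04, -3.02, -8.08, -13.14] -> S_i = 7.10 + -5.06*i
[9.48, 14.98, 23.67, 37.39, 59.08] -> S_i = 9.48*1.58^i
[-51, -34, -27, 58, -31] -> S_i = Random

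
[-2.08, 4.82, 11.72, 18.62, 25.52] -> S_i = -2.08 + 6.90*i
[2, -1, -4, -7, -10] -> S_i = 2 + -3*i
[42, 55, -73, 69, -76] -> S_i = Random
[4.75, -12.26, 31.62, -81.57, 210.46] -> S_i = 4.75*(-2.58)^i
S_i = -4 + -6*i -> [-4, -10, -16, -22, -28]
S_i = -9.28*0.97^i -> [-9.28, -9.0, -8.73, -8.47, -8.22]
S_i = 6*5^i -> [6, 30, 150, 750, 3750]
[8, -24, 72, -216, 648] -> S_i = 8*-3^i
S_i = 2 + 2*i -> [2, 4, 6, 8, 10]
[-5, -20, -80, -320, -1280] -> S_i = -5*4^i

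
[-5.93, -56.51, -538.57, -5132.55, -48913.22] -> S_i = -5.93*9.53^i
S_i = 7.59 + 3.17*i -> [7.59, 10.76, 13.93, 17.1, 20.27]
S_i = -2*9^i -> [-2, -18, -162, -1458, -13122]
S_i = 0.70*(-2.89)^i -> [0.7, -2.02, 5.85, -16.9, 48.83]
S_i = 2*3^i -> [2, 6, 18, 54, 162]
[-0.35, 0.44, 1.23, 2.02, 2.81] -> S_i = -0.35 + 0.79*i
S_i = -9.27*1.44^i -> [-9.27, -13.35, -19.22, -27.68, -39.86]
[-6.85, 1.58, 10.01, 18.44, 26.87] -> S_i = -6.85 + 8.43*i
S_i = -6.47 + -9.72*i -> [-6.47, -16.19, -25.91, -35.63, -45.35]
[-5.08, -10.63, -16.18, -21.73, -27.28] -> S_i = -5.08 + -5.55*i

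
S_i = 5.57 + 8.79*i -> [5.57, 14.36, 23.15, 31.94, 40.73]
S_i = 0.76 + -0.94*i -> [0.76, -0.18, -1.12, -2.06, -3.0]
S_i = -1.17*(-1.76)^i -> [-1.17, 2.06, -3.62, 6.38, -11.23]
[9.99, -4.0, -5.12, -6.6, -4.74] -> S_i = Random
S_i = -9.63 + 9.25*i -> [-9.63, -0.38, 8.87, 18.12, 27.37]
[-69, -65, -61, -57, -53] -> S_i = -69 + 4*i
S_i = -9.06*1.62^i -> [-9.06, -14.68, -23.78, -38.52, -62.4]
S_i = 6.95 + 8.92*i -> [6.95, 15.87, 24.79, 33.71, 42.63]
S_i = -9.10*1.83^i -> [-9.1, -16.65, -30.47, -55.77, -102.06]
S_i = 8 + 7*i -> [8, 15, 22, 29, 36]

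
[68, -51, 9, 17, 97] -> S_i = Random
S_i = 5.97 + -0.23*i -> [5.97, 5.74, 5.51, 5.28, 5.05]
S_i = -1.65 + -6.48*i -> [-1.65, -8.13, -14.61, -21.09, -27.57]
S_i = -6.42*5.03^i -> [-6.42, -32.29, -162.43, -817.03, -4109.67]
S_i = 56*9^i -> [56, 504, 4536, 40824, 367416]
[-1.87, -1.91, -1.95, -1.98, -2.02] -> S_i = -1.87*1.02^i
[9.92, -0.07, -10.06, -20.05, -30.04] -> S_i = 9.92 + -9.99*i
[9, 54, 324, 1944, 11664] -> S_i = 9*6^i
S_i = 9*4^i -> [9, 36, 144, 576, 2304]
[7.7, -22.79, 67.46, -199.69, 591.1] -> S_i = 7.70*(-2.96)^i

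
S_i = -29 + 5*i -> [-29, -24, -19, -14, -9]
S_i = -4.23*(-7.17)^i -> [-4.23, 30.33, -217.46, 1559.19, -11179.36]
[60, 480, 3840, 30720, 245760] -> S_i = 60*8^i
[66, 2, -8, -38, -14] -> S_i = Random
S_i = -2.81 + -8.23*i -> [-2.81, -11.04, -19.27, -27.5, -35.73]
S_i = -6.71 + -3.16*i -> [-6.71, -9.87, -13.03, -16.19, -19.35]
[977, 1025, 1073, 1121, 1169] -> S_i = 977 + 48*i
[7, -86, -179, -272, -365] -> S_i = 7 + -93*i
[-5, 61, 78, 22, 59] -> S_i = Random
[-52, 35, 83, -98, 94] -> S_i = Random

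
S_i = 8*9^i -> [8, 72, 648, 5832, 52488]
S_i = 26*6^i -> [26, 156, 936, 5616, 33696]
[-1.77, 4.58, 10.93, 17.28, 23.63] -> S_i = -1.77 + 6.35*i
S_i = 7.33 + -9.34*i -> [7.33, -2.01, -11.35, -20.69, -30.03]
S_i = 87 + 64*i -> [87, 151, 215, 279, 343]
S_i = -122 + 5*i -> [-122, -117, -112, -107, -102]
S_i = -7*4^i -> [-7, -28, -112, -448, -1792]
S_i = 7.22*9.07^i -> [7.22, 65.49, 593.95, 5387.15, 48861.45]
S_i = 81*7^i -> [81, 567, 3969, 27783, 194481]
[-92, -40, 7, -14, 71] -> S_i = Random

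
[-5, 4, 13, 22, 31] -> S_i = -5 + 9*i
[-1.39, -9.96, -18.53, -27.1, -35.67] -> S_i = -1.39 + -8.57*i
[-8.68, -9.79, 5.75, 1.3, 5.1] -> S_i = Random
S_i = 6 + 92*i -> [6, 98, 190, 282, 374]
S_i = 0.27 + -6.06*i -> [0.27, -5.79, -11.85, -17.91, -23.97]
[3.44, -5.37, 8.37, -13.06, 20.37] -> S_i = 3.44*(-1.56)^i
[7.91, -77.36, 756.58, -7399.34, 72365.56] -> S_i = 7.91*(-9.78)^i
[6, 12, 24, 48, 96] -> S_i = 6*2^i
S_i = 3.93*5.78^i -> [3.93, 22.72, 131.3, 758.89, 4386.36]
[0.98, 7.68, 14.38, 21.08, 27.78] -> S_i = 0.98 + 6.70*i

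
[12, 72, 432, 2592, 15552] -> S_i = 12*6^i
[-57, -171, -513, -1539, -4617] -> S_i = -57*3^i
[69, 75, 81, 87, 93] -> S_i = 69 + 6*i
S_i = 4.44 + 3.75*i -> [4.44, 8.19, 11.94, 15.69, 19.44]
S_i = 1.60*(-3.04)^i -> [1.6, -4.86, 14.79, -44.95, 136.65]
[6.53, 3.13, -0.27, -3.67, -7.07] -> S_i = 6.53 + -3.40*i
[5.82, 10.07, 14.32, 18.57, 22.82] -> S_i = 5.82 + 4.25*i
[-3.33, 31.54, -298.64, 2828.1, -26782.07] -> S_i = -3.33*(-9.47)^i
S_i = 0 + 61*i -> [0, 61, 122, 183, 244]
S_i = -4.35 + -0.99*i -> [-4.35, -5.34, -6.33, -7.32, -8.31]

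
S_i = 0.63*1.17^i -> [0.63, 0.74, 0.86, 1.01, 1.18]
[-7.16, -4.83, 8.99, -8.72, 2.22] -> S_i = Random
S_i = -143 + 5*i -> [-143, -138, -133, -128, -123]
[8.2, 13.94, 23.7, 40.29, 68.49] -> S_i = 8.20*1.70^i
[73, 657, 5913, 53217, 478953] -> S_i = 73*9^i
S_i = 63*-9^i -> [63, -567, 5103, -45927, 413343]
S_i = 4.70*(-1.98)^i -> [4.7, -9.31, 18.43, -36.48, 72.24]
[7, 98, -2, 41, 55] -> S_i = Random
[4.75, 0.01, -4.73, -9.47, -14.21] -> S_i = 4.75 + -4.74*i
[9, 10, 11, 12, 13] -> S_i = 9 + 1*i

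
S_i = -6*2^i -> [-6, -12, -24, -48, -96]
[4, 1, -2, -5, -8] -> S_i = 4 + -3*i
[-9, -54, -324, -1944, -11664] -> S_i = -9*6^i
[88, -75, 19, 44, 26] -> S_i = Random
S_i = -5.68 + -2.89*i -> [-5.68, -8.57, -11.46, -14.35, -17.24]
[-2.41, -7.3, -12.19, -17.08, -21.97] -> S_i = -2.41 + -4.89*i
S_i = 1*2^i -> [1, 2, 4, 8, 16]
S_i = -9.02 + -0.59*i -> [-9.02, -9.61, -10.2, -10.79, -11.38]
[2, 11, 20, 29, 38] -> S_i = 2 + 9*i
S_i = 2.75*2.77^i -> [2.75, 7.62, 21.1, 58.45, 161.9]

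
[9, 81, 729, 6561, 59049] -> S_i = 9*9^i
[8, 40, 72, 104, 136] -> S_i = 8 + 32*i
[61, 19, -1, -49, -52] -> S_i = Random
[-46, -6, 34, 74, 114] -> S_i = -46 + 40*i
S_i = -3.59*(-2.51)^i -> [-3.59, 9.01, -22.62, 56.77, -142.49]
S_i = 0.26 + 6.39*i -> [0.26, 6.65, 13.04, 19.43, 25.82]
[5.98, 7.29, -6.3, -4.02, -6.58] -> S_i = Random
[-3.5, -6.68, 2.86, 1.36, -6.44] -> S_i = Random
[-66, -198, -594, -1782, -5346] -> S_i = -66*3^i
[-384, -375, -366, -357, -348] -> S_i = -384 + 9*i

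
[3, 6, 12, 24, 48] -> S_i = 3*2^i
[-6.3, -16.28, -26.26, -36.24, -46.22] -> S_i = -6.30 + -9.98*i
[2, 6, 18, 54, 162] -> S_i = 2*3^i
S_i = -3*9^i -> [-3, -27, -243, -2187, -19683]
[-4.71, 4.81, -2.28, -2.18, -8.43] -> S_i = Random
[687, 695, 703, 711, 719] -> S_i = 687 + 8*i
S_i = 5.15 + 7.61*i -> [5.15, 12.76, 20.37, 27.98, 35.59]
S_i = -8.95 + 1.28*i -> [-8.95, -7.67, -6.39, -5.11, -3.83]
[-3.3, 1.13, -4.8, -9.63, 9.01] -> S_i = Random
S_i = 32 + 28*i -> [32, 60, 88, 116, 144]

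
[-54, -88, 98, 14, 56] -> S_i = Random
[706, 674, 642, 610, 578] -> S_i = 706 + -32*i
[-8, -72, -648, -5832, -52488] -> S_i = -8*9^i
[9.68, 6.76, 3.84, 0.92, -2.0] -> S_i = 9.68 + -2.92*i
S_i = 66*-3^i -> [66, -198, 594, -1782, 5346]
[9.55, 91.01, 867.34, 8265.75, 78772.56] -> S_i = 9.55*9.53^i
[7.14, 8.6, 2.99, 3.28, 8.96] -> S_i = Random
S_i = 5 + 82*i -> [5, 87, 169, 251, 333]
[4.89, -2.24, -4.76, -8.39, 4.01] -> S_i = Random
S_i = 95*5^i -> [95, 475, 2375, 11875, 59375]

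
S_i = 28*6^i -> [28, 168, 1008, 6048, 36288]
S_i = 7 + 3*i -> [7, 10, 13, 16, 19]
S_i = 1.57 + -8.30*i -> [1.57, -6.73, -15.03, -23.33, -31.63]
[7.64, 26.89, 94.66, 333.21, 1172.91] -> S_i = 7.64*3.52^i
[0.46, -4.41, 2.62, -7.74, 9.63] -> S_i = Random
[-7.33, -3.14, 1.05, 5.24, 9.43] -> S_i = -7.33 + 4.19*i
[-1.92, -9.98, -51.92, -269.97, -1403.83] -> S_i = -1.92*5.20^i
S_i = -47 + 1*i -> [-47, -46, -45, -44, -43]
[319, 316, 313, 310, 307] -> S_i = 319 + -3*i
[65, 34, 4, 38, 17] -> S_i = Random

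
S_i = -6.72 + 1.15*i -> [-6.72, -5.57, -4.42, -3.27, -2.12]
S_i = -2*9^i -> [-2, -18, -162, -1458, -13122]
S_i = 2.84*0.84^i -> [2.84, 2.39, 2.0, 1.68, 1.41]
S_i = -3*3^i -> [-3, -9, -27, -81, -243]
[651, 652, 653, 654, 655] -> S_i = 651 + 1*i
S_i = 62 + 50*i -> [62, 112, 162, 212, 262]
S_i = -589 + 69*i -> [-589, -520, -451, -382, -313]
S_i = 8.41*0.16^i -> [8.41, 1.35, 0.22, 0.03, 0.01]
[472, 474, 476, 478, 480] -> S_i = 472 + 2*i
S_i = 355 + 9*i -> [355, 364, 373, 382, 391]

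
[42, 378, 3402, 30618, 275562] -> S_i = 42*9^i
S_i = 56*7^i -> [56, 392, 2744, 19208, 134456]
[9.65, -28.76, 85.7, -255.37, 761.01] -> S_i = 9.65*(-2.98)^i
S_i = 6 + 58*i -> [6, 64, 122, 180, 238]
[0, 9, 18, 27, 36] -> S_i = 0 + 9*i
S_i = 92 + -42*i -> [92, 50, 8, -34, -76]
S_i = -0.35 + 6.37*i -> [-0.35, 6.02, 12.39, 18.76, 25.13]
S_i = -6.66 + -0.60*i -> [-6.66, -7.26, -7.86, -8.46, -9.06]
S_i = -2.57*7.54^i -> [-2.57, -19.38, -146.11, -1101.66, -8306.51]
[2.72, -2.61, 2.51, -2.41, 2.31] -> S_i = 2.72*(-0.96)^i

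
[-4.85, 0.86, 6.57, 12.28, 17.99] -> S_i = -4.85 + 5.71*i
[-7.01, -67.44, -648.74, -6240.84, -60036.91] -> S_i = -7.01*9.62^i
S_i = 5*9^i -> [5, 45, 405, 3645, 32805]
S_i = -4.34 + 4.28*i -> [-4.34, -0.06, 4.22, 8.5, 12.78]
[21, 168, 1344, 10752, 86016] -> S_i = 21*8^i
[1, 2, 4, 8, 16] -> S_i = 1*2^i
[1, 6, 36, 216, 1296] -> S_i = 1*6^i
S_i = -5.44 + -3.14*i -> [-5.44, -8.58, -11.72, -14.86, -18.0]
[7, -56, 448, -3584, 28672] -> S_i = 7*-8^i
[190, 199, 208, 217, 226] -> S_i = 190 + 9*i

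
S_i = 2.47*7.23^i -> [2.47, 17.86, 129.11, 933.49, 6749.17]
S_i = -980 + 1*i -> [-980, -979, -978, -977, -976]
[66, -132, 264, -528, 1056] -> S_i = 66*-2^i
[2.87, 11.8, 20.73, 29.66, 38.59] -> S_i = 2.87 + 8.93*i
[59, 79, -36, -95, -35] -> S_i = Random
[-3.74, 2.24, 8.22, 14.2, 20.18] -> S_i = -3.74 + 5.98*i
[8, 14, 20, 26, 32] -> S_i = 8 + 6*i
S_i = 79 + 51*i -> [79, 130, 181, 232, 283]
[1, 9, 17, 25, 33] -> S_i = 1 + 8*i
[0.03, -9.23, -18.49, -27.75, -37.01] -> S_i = 0.03 + -9.26*i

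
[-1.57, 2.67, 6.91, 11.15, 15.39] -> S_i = -1.57 + 4.24*i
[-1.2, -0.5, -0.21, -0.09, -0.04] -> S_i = -1.20*0.42^i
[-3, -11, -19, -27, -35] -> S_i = -3 + -8*i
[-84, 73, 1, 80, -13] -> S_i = Random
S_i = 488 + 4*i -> [488, 492, 496, 500, 504]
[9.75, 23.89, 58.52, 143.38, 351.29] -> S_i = 9.75*2.45^i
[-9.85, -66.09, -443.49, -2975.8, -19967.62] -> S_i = -9.85*6.71^i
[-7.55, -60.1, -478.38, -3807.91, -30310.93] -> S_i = -7.55*7.96^i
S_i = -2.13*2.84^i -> [-2.13, -6.05, -17.18, -48.79, -138.56]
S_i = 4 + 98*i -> [4, 102, 200, 298, 396]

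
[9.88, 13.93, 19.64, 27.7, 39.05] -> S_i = 9.88*1.41^i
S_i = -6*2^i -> [-6, -12, -24, -48, -96]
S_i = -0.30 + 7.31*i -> [-0.3, 7.01, 14.32, 21.63, 28.94]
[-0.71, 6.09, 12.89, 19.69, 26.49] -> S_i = -0.71 + 6.80*i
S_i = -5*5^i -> [-5, -25, -125, -625, -3125]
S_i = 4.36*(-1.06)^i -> [4.36, -4.62, 4.9, -5.19, 5.5]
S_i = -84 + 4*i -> [-84, -80, -76, -72, -68]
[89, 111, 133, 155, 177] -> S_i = 89 + 22*i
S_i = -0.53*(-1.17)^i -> [-0.53, 0.62, -0.73, 0.85, -0.99]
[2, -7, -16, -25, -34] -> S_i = 2 + -9*i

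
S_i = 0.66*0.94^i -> [0.66, 0.62, 0.58, 0.55, 0.52]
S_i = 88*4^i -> [88, 352, 1408, 5632, 22528]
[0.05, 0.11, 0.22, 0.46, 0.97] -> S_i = 0.05*2.10^i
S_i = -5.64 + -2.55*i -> [-5.64, -8.19, -10.74, -13.29, -15.84]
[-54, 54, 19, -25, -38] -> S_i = Random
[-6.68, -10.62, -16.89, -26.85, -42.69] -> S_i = -6.68*1.59^i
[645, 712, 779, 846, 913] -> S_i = 645 + 67*i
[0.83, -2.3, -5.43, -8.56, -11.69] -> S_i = 0.83 + -3.13*i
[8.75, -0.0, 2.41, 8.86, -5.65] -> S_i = Random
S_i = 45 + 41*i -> [45, 86, 127, 168, 209]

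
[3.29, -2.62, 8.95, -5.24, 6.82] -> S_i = Random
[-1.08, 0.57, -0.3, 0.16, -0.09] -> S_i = -1.08*(-0.53)^i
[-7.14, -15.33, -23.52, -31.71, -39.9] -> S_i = -7.14 + -8.19*i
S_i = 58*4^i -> [58, 232, 928, 3712, 14848]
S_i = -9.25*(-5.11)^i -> [-9.25, 47.27, -241.54, 1234.25, -6307.04]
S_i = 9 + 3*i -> [9, 12, 15, 18, 21]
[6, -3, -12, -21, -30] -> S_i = 6 + -9*i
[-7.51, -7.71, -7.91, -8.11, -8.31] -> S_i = -7.51 + -0.20*i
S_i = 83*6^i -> [83, 498, 2988, 17928, 107568]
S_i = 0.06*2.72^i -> [0.06, 0.16, 0.44, 1.21, 3.28]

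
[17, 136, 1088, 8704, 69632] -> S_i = 17*8^i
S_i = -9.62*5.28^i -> [-9.62, -50.79, -268.19, -1416.04, -7476.71]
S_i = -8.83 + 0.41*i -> [-8.83, -8.42, -8.01, -7.6, -7.19]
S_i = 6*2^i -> [6, 12, 24, 48, 96]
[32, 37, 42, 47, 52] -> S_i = 32 + 5*i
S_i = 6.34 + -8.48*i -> [6.34, -2.14, -10.62, -19.1, -27.58]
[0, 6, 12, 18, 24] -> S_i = 0 + 6*i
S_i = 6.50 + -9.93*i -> [6.5, -3.43, -13.36, -23.29, -33.22]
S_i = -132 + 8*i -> [-132, -124, -116, -108, -100]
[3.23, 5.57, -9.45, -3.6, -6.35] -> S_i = Random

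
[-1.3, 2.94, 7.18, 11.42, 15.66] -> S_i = -1.30 + 4.24*i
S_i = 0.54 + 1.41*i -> [0.54, 1.95, 3.36, 4.77, 6.18]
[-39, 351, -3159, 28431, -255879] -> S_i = -39*-9^i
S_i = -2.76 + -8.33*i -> [-2.76, -11.09, -19.42, -27.75, -36.08]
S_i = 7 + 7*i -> [7, 14, 21, 28, 35]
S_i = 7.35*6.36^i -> [7.35, 46.75, 297.3, 1890.86, 12025.85]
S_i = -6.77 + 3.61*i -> [-6.77, -3.16, 0.45, 4.06, 7.67]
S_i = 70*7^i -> [70, 490, 3430, 24010, 168070]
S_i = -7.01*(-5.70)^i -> [-7.01, 39.96, -227.75, 1298.2, -7399.76]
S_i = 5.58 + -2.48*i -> [5.58, 3.1, 0.62, -1.86, -4.34]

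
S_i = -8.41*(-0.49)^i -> [-8.41, 4.12, -2.02, 0.99, -0.48]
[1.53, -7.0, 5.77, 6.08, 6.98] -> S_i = Random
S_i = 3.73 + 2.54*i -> [3.73, 6.27, 8.81, 11.35, 13.89]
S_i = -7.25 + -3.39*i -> [-7.25, -10.64, -14.03, -17.42, -20.81]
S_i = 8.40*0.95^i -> [8.4, 7.98, 7.58, 7.2, 6.84]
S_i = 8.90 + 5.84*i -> [8.9, 14.74, 20.58, 26.42, 32.26]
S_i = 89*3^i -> [89, 267, 801, 2403, 7209]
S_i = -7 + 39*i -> [-7, 32, 71, 110, 149]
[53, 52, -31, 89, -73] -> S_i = Random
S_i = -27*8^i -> [-27, -216, -1728, -13824, -110592]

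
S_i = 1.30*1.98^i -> [1.3, 2.57, 5.1, 10.09, 19.98]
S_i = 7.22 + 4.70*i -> [7.22, 11.92, 16.62, 21.32, 26.02]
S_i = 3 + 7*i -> [3, 10, 17, 24, 31]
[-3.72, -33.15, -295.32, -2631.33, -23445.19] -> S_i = -3.72*8.91^i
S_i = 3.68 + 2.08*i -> [3.68, 5.76, 7.84, 9.92, 12.0]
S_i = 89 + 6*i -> [89, 95, 101, 107, 113]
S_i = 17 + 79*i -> [17, 96, 175, 254, 333]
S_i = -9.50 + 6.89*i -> [-9.5, -2.61, 4.28, 11.17, 18.06]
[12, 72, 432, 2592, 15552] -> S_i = 12*6^i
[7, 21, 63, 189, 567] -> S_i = 7*3^i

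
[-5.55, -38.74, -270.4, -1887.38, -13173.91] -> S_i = -5.55*6.98^i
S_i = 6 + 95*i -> [6, 101, 196, 291, 386]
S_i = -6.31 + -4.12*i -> [-6.31, -10.43, -14.55, -18.67, -22.79]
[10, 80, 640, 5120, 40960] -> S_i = 10*8^i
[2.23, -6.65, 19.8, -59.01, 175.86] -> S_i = 2.23*(-2.98)^i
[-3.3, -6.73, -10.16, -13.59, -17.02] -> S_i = -3.30 + -3.43*i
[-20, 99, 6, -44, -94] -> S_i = Random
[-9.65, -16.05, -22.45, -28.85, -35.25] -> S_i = -9.65 + -6.40*i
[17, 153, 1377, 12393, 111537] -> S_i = 17*9^i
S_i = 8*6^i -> [8, 48, 288, 1728, 10368]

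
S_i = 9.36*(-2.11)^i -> [9.36, -19.75, 41.67, -87.93, 185.53]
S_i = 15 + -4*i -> [15, 11, 7, 3, -1]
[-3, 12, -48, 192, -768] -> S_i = -3*-4^i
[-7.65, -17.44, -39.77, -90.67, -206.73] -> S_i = -7.65*2.28^i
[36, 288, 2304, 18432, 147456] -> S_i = 36*8^i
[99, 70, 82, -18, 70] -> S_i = Random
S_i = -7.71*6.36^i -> [-7.71, -49.04, -311.87, -1983.47, -12614.87]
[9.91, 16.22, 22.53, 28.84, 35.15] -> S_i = 9.91 + 6.31*i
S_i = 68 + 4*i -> [68, 72, 76, 80, 84]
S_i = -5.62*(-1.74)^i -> [-5.62, 9.78, -17.02, 29.61, -51.51]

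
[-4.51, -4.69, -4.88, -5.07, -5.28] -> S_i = -4.51*1.04^i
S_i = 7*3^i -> [7, 21, 63, 189, 567]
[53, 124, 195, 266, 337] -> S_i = 53 + 71*i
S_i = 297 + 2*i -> [297, 299, 301, 303, 305]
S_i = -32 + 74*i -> [-32, 42, 116, 190, 264]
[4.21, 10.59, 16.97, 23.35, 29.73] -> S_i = 4.21 + 6.38*i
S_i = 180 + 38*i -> [180, 218, 256, 294, 332]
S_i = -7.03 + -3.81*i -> [-7.03, -10.84, -14.65, -18.46, -22.27]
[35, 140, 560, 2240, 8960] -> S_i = 35*4^i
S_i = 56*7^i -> [56, 392, 2744, 19208, 134456]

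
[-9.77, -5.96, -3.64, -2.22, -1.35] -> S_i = -9.77*0.61^i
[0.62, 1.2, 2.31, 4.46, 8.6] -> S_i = 0.62*1.93^i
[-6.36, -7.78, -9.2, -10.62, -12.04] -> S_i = -6.36 + -1.42*i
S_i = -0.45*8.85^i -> [-0.45, -3.98, -35.25, -311.92, -2760.49]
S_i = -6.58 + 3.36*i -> [-6.58, -3.22, 0.14, 3.5, 6.86]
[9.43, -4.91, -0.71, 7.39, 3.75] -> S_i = Random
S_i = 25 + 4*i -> [25, 29, 33, 37, 41]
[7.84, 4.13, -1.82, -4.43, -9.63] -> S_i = Random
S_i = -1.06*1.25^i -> [-1.06, -1.33, -1.66, -2.07, -2.59]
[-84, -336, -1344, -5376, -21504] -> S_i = -84*4^i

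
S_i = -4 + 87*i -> [-4, 83, 170, 257, 344]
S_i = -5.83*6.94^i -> [-5.83, -40.46, -280.79, -1948.71, -13524.04]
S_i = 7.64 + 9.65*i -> [7.64, 17.29, 26.94, 36.59, 46.24]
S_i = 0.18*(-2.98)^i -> [0.18, -0.54, 1.6, -4.76, 14.2]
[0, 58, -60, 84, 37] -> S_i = Random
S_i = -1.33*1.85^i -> [-1.33, -2.46, -4.55, -8.42, -15.58]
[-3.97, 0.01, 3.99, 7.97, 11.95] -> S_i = -3.97 + 3.98*i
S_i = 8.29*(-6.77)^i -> [8.29, -56.12, 379.95, -2572.29, 17414.43]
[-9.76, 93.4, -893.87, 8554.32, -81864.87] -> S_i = -9.76*(-9.57)^i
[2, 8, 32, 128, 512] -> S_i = 2*4^i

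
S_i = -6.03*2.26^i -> [-6.03, -13.63, -30.8, -69.61, -157.31]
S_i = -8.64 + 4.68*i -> [-8.64, -3.96, 0.72, 5.4, 10.08]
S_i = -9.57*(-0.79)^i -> [-9.57, 7.56, -5.97, 4.72, -3.73]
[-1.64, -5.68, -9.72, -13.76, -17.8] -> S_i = -1.64 + -4.04*i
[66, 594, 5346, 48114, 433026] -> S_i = 66*9^i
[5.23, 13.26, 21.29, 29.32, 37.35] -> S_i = 5.23 + 8.03*i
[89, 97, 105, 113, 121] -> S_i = 89 + 8*i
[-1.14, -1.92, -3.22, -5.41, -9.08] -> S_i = -1.14*1.68^i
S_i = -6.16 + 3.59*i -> [-6.16, -2.57, 1.02, 4.61, 8.2]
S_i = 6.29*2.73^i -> [6.29, 17.17, 46.88, 127.98, 349.38]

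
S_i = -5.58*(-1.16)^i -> [-5.58, 6.47, -7.51, 8.71, -10.1]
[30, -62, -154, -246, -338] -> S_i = 30 + -92*i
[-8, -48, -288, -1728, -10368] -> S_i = -8*6^i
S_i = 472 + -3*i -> [472, 469, 466, 463, 460]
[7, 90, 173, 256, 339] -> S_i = 7 + 83*i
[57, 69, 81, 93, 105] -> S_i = 57 + 12*i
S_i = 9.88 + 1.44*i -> [9.88, 11.32, 12.76, 14.2, 15.64]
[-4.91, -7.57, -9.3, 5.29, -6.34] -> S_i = Random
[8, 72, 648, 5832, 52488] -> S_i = 8*9^i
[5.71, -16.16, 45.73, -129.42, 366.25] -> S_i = 5.71*(-2.83)^i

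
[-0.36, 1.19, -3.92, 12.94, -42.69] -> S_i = -0.36*(-3.30)^i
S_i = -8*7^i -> [-8, -56, -392, -2744, -19208]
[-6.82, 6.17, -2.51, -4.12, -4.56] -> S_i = Random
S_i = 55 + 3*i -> [55, 58, 61, 64, 67]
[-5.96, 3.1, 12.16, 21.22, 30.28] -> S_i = -5.96 + 9.06*i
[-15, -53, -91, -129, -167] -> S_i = -15 + -38*i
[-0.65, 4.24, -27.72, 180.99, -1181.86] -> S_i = -0.65*(-6.53)^i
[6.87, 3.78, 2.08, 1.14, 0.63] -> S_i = 6.87*0.55^i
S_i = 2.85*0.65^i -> [2.85, 1.85, 1.2, 0.78, 0.51]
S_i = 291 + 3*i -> [291, 294, 297, 300, 303]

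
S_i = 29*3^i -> [29, 87, 261, 783, 2349]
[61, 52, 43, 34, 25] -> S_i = 61 + -9*i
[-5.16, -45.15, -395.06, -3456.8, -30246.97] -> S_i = -5.16*8.75^i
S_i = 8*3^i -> [8, 24, 72, 216, 648]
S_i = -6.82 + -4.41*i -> [-6.82, -11.23, -15.64, -20.05, -24.46]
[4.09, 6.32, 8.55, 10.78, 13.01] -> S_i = 4.09 + 2.23*i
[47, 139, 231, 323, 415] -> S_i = 47 + 92*i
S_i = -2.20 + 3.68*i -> [-2.2, 1.48, 5.16, 8.84, 12.52]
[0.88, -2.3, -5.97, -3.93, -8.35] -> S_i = Random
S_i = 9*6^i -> [9, 54, 324, 1944, 11664]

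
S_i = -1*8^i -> [-1, -8, -64, -512, -4096]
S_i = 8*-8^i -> [8, -64, 512, -4096, 32768]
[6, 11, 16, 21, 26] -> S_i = 6 + 5*i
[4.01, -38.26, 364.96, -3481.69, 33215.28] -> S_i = 4.01*(-9.54)^i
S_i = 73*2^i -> [73, 146, 292, 584, 1168]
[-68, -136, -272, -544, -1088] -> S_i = -68*2^i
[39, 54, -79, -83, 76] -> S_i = Random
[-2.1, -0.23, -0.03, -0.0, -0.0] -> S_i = -2.10*0.11^i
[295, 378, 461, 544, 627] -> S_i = 295 + 83*i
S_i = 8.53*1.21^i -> [8.53, 10.32, 12.49, 15.11, 18.28]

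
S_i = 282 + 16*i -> [282, 298, 314, 330, 346]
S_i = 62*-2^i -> [62, -124, 248, -496, 992]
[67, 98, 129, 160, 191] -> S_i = 67 + 31*i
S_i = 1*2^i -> [1, 2, 4, 8, 16]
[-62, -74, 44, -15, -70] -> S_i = Random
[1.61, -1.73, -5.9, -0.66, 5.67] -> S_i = Random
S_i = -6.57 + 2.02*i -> [-6.57, -4.55, -2.53, -0.51, 1.51]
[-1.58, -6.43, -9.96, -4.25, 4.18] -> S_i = Random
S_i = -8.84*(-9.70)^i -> [-8.84, 85.75, -831.76, 8068.03, -78259.88]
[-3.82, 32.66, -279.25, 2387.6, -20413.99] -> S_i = -3.82*(-8.55)^i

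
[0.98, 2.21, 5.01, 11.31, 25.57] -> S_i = 0.98*2.26^i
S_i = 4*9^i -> [4, 36, 324, 2916, 26244]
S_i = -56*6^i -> [-56, -336, -2016, -12096, -72576]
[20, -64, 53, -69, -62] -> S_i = Random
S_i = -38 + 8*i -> [-38, -30, -22, -14, -6]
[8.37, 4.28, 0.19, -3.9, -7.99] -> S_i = 8.37 + -4.09*i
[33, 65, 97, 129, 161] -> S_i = 33 + 32*i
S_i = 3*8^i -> [3, 24, 192, 1536, 12288]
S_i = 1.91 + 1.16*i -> [1.91, 3.07, 4.23, 5.39, 6.55]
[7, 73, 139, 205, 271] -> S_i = 7 + 66*i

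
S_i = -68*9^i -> [-68, -612, -5508, -49572, -446148]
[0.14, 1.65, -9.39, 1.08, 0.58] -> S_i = Random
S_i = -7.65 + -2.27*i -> [-7.65, -9.92, -12.19, -14.46, -16.73]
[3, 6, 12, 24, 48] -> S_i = 3*2^i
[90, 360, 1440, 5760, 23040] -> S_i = 90*4^i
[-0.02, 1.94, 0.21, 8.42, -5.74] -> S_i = Random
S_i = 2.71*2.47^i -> [2.71, 6.69, 16.53, 40.84, 100.87]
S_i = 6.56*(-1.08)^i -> [6.56, -7.08, 7.65, -8.26, 8.92]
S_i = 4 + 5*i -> [4, 9, 14, 19, 24]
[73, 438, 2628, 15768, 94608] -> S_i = 73*6^i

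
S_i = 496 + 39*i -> [496, 535, 574, 613, 652]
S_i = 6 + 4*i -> [6, 10, 14, 18, 22]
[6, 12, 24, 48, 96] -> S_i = 6*2^i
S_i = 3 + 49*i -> [3, 52, 101, 150, 199]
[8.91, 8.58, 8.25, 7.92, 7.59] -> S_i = 8.91 + -0.33*i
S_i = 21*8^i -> [21, 168, 1344, 10752, 86016]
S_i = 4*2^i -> [4, 8, 16, 32, 64]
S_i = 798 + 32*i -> [798, 830, 862, 894, 926]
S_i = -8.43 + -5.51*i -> [-8.43, -13.94, -19.45, -24.96, -30.47]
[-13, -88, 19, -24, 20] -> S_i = Random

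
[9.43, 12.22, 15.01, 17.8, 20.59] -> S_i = 9.43 + 2.79*i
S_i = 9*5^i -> [9, 45, 225, 1125, 5625]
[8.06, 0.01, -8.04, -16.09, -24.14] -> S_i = 8.06 + -8.05*i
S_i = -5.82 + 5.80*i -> [-5.82, -0.02, 5.78, 11.58, 17.38]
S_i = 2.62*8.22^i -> [2.62, 21.54, 177.03, 1455.18, 11961.58]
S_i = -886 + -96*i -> [-886, -982, -1078, -1174, -1270]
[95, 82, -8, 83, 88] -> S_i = Random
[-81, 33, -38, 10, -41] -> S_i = Random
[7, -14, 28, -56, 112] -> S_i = 7*-2^i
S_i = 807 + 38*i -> [807, 845, 883, 921, 959]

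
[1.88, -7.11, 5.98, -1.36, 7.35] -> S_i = Random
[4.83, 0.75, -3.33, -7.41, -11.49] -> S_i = 4.83 + -4.08*i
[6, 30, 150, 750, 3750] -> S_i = 6*5^i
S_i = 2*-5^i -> [2, -10, 50, -250, 1250]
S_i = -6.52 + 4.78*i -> [-6.52, -1.74, 3.04, 7.82, 12.6]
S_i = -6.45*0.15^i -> [-6.45, -0.97, -0.15, -0.02, -0.0]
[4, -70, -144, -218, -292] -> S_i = 4 + -74*i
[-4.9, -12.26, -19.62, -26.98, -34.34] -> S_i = -4.90 + -7.36*i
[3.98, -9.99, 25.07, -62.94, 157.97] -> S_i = 3.98*(-2.51)^i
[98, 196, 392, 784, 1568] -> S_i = 98*2^i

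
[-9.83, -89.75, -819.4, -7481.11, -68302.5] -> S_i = -9.83*9.13^i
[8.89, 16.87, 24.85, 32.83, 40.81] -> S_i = 8.89 + 7.98*i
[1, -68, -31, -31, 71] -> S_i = Random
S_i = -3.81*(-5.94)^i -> [-3.81, 22.63, -134.43, 798.52, -4743.19]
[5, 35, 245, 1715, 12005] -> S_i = 5*7^i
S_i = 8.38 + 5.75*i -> [8.38, 14.13, 19.88, 25.63, 31.38]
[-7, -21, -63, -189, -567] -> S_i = -7*3^i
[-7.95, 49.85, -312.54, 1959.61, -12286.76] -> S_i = -7.95*(-6.27)^i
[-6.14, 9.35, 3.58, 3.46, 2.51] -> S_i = Random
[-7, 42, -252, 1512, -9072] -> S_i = -7*-6^i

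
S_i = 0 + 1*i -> [0, 1, 2, 3, 4]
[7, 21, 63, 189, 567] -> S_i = 7*3^i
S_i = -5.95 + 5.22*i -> [-5.95, -0.73, 4.49, 9.71, 14.93]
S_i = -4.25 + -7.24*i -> [-4.25, -11.49, -18.73, -25.97, -33.21]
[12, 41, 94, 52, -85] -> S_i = Random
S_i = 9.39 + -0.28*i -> [9.39, 9.11, 8.83, 8.55, 8.27]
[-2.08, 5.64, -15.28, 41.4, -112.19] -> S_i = -2.08*(-2.71)^i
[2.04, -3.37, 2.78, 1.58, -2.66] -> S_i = Random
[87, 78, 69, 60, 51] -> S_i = 87 + -9*i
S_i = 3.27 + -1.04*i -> [3.27, 2.23, 1.19, 0.15, -0.89]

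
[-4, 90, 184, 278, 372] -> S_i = -4 + 94*i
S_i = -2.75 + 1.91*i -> [-2.75, -0.84, 1.07, 2.98, 4.89]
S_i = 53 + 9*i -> [53, 62, 71, 80, 89]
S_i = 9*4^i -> [9, 36, 144, 576, 2304]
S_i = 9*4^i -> [9, 36, 144, 576, 2304]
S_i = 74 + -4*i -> [74, 70, 66, 62, 58]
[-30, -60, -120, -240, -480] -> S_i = -30*2^i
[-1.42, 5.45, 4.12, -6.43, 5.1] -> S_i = Random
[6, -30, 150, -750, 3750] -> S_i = 6*-5^i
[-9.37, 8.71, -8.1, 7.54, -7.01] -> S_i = -9.37*(-0.93)^i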